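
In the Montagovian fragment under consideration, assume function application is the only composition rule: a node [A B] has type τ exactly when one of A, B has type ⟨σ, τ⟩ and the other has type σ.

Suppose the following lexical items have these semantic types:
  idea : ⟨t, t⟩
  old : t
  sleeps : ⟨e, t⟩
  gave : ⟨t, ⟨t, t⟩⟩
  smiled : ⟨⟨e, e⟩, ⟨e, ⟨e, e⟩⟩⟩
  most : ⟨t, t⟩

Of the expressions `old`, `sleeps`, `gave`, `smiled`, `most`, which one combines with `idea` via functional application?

old

old — combines: idea : ⟨t, t⟩ takes old : t as argument, giving t.
sleeps : ⟨e, t⟩ — does not combine with idea.
gave : ⟨t, ⟨t, t⟩⟩ — does not combine with idea.
smiled : ⟨⟨e, e⟩, ⟨e, ⟨e, e⟩⟩⟩ — does not combine with idea.
most : ⟨t, t⟩ — does not combine with idea.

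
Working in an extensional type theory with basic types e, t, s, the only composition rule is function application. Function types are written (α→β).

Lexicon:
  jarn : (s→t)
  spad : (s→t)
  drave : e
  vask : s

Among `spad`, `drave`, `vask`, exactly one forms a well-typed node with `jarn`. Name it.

spad : (s→t) — no; jarn wants s, and spad wants s.
drave : e — no; jarn wants s, and drave wants nothing (atomic).
vask — combines: jarn : (s→t) takes vask : s as argument, giving t.

vask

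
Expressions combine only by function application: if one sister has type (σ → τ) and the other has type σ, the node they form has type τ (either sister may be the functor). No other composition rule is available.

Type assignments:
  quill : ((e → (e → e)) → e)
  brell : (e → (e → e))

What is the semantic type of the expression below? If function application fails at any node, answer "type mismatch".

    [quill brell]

e

[quill brell]: quill is ((e → (e → e)) → e), brell is (e → (e → e)); result e.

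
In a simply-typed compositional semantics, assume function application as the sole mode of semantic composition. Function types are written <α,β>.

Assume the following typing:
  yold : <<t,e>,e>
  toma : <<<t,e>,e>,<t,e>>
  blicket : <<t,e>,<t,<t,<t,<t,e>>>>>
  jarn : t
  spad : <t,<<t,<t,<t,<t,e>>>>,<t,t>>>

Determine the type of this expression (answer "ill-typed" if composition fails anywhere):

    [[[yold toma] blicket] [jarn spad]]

<t,t>

[yold toma]: toma is <<<t,e>,e>,<t,e>>, yold is <<t,e>,e>; result <t,e>.
[[yold toma] blicket]: blicket is <<t,e>,<t,<t,<t,<t,e>>>>>, [yold toma] is <t,e>; result <t,<t,<t,<t,e>>>>.
[jarn spad]: spad is <t,<<t,<t,<t,<t,e>>>>,<t,t>>>, jarn is t; result <<t,<t,<t,<t,e>>>>,<t,t>>.
[[[yold toma] blicket] [jarn spad]]: [jarn spad] is <<t,<t,<t,<t,e>>>>,<t,t>>, [[yold toma] blicket] is <t,<t,<t,<t,e>>>>; result <t,t>.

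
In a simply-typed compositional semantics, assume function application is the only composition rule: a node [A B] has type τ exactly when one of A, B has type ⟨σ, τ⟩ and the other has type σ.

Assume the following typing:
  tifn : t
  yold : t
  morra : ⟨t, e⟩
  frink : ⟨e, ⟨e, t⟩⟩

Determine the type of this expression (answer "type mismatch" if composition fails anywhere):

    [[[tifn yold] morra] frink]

type mismatch

[tifn yold]: t with t — neither is a function whose domain matches the other; composition fails here.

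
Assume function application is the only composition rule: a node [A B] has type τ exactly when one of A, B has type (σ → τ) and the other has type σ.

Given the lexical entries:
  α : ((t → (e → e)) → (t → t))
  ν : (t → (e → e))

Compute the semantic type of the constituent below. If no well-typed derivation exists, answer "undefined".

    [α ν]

[α ν]: ((t → (e → e)) → (t → t)) applied to (t → (e → e)) yields (t → t).

(t → t)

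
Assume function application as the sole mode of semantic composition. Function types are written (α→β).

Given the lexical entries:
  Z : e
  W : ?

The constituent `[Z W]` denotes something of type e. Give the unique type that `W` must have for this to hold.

(e→e)

At [Z W] (required: e): Z is e, which is not a function with range e; hence W is the functor — type (e→e).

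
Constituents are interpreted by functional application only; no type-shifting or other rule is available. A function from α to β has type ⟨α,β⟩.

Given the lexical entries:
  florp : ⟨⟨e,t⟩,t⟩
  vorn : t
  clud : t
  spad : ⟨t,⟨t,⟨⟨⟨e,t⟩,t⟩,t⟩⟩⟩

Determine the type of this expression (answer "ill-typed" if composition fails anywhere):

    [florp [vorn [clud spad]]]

[clud spad] — spad of type ⟨t,⟨t,⟨⟨⟨e,t⟩,t⟩,t⟩⟩⟩ combines with clud of type t: type ⟨t,⟨⟨⟨e,t⟩,t⟩,t⟩⟩.
[vorn [clud spad]] — [clud spad] of type ⟨t,⟨⟨⟨e,t⟩,t⟩,t⟩⟩ combines with vorn of type t: type ⟨⟨⟨e,t⟩,t⟩,t⟩.
[florp [vorn [clud spad]]] — [vorn [clud spad]] of type ⟨⟨⟨e,t⟩,t⟩,t⟩ combines with florp of type ⟨⟨e,t⟩,t⟩: type t.

t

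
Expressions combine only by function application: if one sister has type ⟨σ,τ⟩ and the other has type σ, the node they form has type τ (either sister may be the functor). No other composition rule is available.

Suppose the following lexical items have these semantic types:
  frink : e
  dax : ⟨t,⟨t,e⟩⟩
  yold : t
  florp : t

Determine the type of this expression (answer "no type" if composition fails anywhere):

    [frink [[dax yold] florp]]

At [dax yold], dax : ⟨t,⟨t,e⟩⟩ takes yold : t, giving ⟨t,e⟩.
At [[dax yold] florp], [dax yold] : ⟨t,e⟩ takes florp : t, giving e.
[frink [[dax yold] florp]]: e with e — neither is a function whose domain matches the other; composition fails here.

no type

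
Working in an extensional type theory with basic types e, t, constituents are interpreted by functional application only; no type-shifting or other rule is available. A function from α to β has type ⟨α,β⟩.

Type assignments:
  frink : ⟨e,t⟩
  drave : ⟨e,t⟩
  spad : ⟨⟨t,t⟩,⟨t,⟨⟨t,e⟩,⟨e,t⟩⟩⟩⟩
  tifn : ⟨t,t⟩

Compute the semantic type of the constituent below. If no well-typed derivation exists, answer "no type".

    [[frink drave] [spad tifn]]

At [frink drave]: neither ⟨e,t⟩ nor ⟨e,t⟩ can take the other as argument; the node is ill-typed.

no type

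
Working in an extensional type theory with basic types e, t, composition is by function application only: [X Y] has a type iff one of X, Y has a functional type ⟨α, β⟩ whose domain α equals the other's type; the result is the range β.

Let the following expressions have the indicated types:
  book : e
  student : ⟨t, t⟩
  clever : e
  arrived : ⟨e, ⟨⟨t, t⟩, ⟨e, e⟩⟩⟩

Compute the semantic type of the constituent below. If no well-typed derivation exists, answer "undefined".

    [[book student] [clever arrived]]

undefined

[book student]: e and ⟨t, t⟩ cannot combine by function application — type clash.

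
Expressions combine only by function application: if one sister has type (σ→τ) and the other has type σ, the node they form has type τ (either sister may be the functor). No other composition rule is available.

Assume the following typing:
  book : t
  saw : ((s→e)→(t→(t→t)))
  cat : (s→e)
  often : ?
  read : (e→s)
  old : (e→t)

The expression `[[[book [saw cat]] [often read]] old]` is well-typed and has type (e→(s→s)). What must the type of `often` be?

((e→s)→((t→t)→((e→t)→(e→(s→s)))))

[[[book [saw cat]] [often read]] old] must have type (e→(s→s)). The sister old has type (e→t); that is not a function onto (e→(s→s)), so [[book [saw cat]] [often read]] must be the functor, of type ((e→t)→(e→(s→s))).
[[book [saw cat]] [often read]] must have type ((e→t)→(e→(s→s))). The sister [book [saw cat]] has type (t→t); that is not a function onto ((e→t)→(e→(s→s))), so [often read] must be the functor, of type ((t→t)→((e→t)→(e→(s→s)))).
[often read] must have type ((t→t)→((e→t)→(e→(s→s)))). The sister read has type (e→s); that is not a function onto ((t→t)→((e→t)→(e→(s→s)))), so often must be the functor, of type ((e→s)→((t→t)→((e→t)→(e→(s→s))))).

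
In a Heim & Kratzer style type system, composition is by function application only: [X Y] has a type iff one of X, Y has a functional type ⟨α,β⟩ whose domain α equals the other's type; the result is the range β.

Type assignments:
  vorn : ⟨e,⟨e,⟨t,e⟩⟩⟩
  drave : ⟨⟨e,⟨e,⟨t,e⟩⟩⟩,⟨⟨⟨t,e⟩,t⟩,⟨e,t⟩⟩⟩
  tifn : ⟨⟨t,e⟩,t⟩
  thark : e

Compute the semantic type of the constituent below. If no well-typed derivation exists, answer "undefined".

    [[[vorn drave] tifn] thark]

[vorn drave]: drave is ⟨⟨e,⟨e,⟨t,e⟩⟩⟩,⟨⟨⟨t,e⟩,t⟩,⟨e,t⟩⟩⟩, vorn is ⟨e,⟨e,⟨t,e⟩⟩⟩; result ⟨⟨⟨t,e⟩,t⟩,⟨e,t⟩⟩.
[[vorn drave] tifn]: [vorn drave] is ⟨⟨⟨t,e⟩,t⟩,⟨e,t⟩⟩, tifn is ⟨⟨t,e⟩,t⟩; result ⟨e,t⟩.
[[[vorn drave] tifn] thark]: [[vorn drave] tifn] is ⟨e,t⟩, thark is e; result t.

t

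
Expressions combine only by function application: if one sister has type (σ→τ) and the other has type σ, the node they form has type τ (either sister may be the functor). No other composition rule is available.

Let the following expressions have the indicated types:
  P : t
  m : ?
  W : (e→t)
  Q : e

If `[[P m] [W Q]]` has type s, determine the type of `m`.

At [[P m] [W Q]] (required: s): [W Q] is t, which is not a function with range s; hence [P m] is the functor — type (t→s).
At [P m] (required: (t→s)): P is t, which is not a function with range (t→s); hence m is the functor — type (t→(t→s)).

(t→(t→s))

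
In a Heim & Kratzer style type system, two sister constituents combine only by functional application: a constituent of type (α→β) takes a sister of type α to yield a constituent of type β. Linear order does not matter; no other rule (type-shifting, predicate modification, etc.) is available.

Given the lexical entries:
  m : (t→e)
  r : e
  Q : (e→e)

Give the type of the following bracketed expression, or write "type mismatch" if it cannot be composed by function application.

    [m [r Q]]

[r Q]: functor Q : (e→e), argument r : e; result e.
[m [r Q]]: (t→e) and e cannot combine by function application — type clash.

type mismatch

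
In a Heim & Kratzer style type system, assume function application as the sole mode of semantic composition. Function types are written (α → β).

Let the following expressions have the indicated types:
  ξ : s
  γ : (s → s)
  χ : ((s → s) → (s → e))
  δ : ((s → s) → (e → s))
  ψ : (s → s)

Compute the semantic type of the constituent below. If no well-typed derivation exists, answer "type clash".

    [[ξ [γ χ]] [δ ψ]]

s

[γ χ]: χ is ((s → s) → (s → e)), γ is (s → s); result (s → e).
[ξ [γ χ]]: [γ χ] is (s → e), ξ is s; result e.
[δ ψ]: δ is ((s → s) → (e → s)), ψ is (s → s); result (e → s).
[[ξ [γ χ]] [δ ψ]]: [δ ψ] is (e → s), [ξ [γ χ]] is e; result s.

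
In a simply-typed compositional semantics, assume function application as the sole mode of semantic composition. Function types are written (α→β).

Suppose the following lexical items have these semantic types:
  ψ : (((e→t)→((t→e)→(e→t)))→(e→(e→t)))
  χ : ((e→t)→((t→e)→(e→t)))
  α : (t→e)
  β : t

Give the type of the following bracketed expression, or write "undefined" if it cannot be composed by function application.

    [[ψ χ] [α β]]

At [ψ χ], ψ : (((e→t)→((t→e)→(e→t)))→(e→(e→t))) takes χ : ((e→t)→((t→e)→(e→t))), giving (e→(e→t)).
At [α β], α : (t→e) takes β : t, giving e.
At [[ψ χ] [α β]], [ψ χ] : (e→(e→t)) takes [α β] : e, giving (e→t).

(e→t)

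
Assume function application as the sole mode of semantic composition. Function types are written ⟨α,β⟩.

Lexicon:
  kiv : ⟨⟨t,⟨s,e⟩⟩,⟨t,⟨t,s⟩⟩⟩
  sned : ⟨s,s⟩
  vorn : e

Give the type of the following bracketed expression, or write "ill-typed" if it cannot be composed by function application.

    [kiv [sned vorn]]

ill-typed

[sned vorn]: ⟨s,s⟩ and e cannot combine by function application — type clash.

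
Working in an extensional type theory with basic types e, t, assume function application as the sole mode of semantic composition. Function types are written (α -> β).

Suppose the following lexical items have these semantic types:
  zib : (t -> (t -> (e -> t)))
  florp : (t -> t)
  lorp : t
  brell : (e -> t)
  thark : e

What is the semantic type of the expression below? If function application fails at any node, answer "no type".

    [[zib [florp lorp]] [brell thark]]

(e -> t)

[florp lorp]: (t -> t) applied to t yields t.
[zib [florp lorp]]: (t -> (t -> (e -> t))) applied to t yields (t -> (e -> t)).
[brell thark]: (e -> t) applied to e yields t.
[[zib [florp lorp]] [brell thark]]: (t -> (e -> t)) applied to t yields (e -> t).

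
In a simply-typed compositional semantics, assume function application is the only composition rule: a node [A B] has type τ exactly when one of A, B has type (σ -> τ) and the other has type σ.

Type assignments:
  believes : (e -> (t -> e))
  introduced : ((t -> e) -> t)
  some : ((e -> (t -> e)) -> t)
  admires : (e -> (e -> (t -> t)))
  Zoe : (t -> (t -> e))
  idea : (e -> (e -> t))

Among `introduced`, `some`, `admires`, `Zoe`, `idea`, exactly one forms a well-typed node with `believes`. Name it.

introduced : ((t -> e) -> t) — neither side's domain matches the other.
some — combines: some : ((e -> (t -> e)) -> t) takes believes : (e -> (t -> e)) as argument, giving t.
admires : (e -> (e -> (t -> t))) — neither side's domain matches the other.
Zoe : (t -> (t -> e)) — neither side's domain matches the other.
idea : (e -> (e -> t)) — neither side's domain matches the other.

some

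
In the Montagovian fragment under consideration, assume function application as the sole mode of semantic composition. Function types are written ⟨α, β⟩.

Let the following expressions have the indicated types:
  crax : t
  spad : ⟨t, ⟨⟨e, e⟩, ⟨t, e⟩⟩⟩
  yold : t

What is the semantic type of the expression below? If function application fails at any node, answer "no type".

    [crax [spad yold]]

no type

[spad yold]: functor spad : ⟨t, ⟨⟨e, e⟩, ⟨t, e⟩⟩⟩, argument yold : t; result ⟨⟨e, e⟩, ⟨t, e⟩⟩.
[crax [spad yold]]: t with ⟨⟨e, e⟩, ⟨t, e⟩⟩ — neither is a function whose domain matches the other; composition fails here.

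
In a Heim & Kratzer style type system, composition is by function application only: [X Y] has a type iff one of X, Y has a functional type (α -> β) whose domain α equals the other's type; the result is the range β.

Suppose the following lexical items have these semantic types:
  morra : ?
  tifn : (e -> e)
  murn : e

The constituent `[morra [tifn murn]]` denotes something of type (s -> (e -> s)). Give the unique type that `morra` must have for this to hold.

[morra [tifn murn]] must have type (s -> (e -> s)). The sister [tifn murn] has type e; that is not a function onto (s -> (e -> s)), so morra must be the functor, of type (e -> (s -> (e -> s))).

(e -> (s -> (e -> s)))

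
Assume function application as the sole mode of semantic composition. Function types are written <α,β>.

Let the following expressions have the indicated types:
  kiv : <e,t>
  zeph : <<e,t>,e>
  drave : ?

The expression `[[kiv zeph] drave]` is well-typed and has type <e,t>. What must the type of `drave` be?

<e,<e,t>>

[[kiv zeph] drave] must have type <e,t>. The sister [kiv zeph] has type e; that is not a function onto <e,t>, so drave must be the functor, of type <e,<e,t>>.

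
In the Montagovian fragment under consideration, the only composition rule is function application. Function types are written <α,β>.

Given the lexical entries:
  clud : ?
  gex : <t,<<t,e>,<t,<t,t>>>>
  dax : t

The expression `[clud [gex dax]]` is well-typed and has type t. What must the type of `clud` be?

<<<t,e>,<t,<t,t>>>,t>

[clud [gex dax]] is required to be t. [gex dax] : <<t,e>,<t,<t,t>>> cannot yield t as functor, so clud : <<<t,e>,<t,<t,t>>>,t>.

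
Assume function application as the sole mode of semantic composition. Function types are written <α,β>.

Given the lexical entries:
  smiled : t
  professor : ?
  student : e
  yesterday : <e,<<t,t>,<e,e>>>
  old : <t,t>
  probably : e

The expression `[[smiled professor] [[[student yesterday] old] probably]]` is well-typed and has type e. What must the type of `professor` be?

For [[smiled professor] [[[student yesterday] old] probably]] to have type e with [[[student yesterday] old] probably] of type e, [smiled professor] must be the function: [smiled professor] : <e,e>.
For [smiled professor] to have type <e,e> with smiled of type t, professor must be the function: professor : <t,<e,e>>.

<t,<e,e>>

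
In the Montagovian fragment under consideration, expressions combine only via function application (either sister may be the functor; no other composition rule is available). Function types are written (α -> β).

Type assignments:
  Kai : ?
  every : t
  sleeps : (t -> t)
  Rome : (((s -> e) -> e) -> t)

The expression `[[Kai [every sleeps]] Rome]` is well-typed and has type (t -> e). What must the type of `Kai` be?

For [[Kai [every sleeps]] Rome] to have type (t -> e) with Rome of type (((s -> e) -> e) -> t), [Kai [every sleeps]] must be the function: [Kai [every sleeps]] : ((((s -> e) -> e) -> t) -> (t -> e)).
For [Kai [every sleeps]] to have type ((((s -> e) -> e) -> t) -> (t -> e)) with [every sleeps] of type t, Kai must be the function: Kai : (t -> ((((s -> e) -> e) -> t) -> (t -> e))).

(t -> ((((s -> e) -> e) -> t) -> (t -> e)))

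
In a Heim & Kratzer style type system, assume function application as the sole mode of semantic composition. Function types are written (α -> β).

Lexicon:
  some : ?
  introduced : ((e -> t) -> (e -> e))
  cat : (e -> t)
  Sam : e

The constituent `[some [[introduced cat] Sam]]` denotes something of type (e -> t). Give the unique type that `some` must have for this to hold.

(e -> (e -> t))

For [some [[introduced cat] Sam]] to have type (e -> t) with [[introduced cat] Sam] of type e, some must be the function: some : (e -> (e -> t)).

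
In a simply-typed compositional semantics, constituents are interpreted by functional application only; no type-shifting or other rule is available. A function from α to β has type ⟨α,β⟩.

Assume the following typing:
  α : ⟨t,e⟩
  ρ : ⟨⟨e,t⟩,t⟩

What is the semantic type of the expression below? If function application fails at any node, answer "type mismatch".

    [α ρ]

type mismatch

At [α ρ]: neither ⟨t,e⟩ nor ⟨⟨e,t⟩,t⟩ can take the other as argument; the node is ill-typed.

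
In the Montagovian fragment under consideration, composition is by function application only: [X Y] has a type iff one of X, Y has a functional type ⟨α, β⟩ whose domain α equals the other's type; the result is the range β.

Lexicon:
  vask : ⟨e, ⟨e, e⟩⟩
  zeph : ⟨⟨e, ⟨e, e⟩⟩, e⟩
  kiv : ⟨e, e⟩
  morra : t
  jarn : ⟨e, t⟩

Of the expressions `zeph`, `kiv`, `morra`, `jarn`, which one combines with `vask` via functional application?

zeph — combines: zeph : ⟨⟨e, ⟨e, e⟩⟩, e⟩ takes vask : ⟨e, ⟨e, e⟩⟩ as argument, giving e.
kiv : ⟨e, e⟩ — does not combine with vask.
morra : t — does not combine with vask.
jarn : ⟨e, t⟩ — does not combine with vask.

zeph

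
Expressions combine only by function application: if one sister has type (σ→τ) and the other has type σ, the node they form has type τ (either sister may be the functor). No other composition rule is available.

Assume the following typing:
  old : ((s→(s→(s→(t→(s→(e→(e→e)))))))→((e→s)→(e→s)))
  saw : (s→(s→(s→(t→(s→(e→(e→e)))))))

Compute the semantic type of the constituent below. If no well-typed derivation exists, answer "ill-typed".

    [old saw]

[old saw]: ((s→(s→(s→(t→(s→(e→(e→e)))))))→((e→s)→(e→s))) applied to (s→(s→(s→(t→(s→(e→(e→e))))))) yields ((e→s)→(e→s)).

((e→s)→(e→s))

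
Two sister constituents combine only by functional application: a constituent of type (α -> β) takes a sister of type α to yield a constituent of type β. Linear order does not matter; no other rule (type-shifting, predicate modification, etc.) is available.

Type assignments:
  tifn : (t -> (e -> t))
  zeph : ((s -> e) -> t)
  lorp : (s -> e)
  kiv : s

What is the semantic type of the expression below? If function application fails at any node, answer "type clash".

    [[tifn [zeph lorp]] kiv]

type clash

At [zeph lorp], zeph : ((s -> e) -> t) takes lorp : (s -> e), giving t.
At [tifn [zeph lorp]], tifn : (t -> (e -> t)) takes [zeph lorp] : t, giving (e -> t).
[[tifn [zeph lorp]] kiv]: (e -> t) with s — neither is a function whose domain matches the other; composition fails here.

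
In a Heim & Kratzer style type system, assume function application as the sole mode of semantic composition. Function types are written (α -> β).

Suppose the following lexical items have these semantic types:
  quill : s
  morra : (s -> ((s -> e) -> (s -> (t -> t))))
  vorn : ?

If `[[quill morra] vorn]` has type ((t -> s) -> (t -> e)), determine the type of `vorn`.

(((s -> e) -> (s -> (t -> t))) -> ((t -> s) -> (t -> e)))

[[quill morra] vorn] is required to be ((t -> s) -> (t -> e)). [quill morra] : ((s -> e) -> (s -> (t -> t))) cannot yield ((t -> s) -> (t -> e)) as functor, so vorn : (((s -> e) -> (s -> (t -> t))) -> ((t -> s) -> (t -> e))).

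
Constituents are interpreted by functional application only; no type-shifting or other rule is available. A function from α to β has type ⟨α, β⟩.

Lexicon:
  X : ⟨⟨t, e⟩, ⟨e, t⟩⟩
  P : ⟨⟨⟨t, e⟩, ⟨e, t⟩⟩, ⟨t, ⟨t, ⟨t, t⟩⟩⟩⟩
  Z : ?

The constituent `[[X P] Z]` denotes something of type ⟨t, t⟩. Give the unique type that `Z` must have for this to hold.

⟨⟨t, ⟨t, ⟨t, t⟩⟩⟩, ⟨t, t⟩⟩

[[X P] Z] is required to be ⟨t, t⟩. [X P] : ⟨t, ⟨t, ⟨t, t⟩⟩⟩ cannot yield ⟨t, t⟩ as functor, so Z : ⟨⟨t, ⟨t, ⟨t, t⟩⟩⟩, ⟨t, t⟩⟩.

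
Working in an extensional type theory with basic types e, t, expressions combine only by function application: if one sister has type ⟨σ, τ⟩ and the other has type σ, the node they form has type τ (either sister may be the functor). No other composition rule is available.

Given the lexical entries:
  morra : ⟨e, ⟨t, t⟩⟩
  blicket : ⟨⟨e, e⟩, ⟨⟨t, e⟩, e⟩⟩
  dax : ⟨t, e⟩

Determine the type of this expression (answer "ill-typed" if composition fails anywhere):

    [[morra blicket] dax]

ill-typed

[morra blicket]: ⟨e, ⟨t, t⟩⟩ and ⟨⟨e, e⟩, ⟨⟨t, e⟩, e⟩⟩ cannot combine by function application — type clash.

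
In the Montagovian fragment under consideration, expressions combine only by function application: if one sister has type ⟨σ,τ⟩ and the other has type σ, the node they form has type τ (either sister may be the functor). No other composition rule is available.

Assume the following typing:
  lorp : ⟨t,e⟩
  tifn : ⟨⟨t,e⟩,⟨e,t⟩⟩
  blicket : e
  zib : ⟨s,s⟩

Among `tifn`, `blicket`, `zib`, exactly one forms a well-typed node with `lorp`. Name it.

tifn

tifn — combines: tifn : ⟨⟨t,e⟩,⟨e,t⟩⟩ takes lorp : ⟨t,e⟩ as argument, giving ⟨e,t⟩.
blicket : e — lorp needs t; blicket needs nothing (atomic); neither fits.
zib : ⟨s,s⟩ — lorp needs t; zib needs s; neither fits.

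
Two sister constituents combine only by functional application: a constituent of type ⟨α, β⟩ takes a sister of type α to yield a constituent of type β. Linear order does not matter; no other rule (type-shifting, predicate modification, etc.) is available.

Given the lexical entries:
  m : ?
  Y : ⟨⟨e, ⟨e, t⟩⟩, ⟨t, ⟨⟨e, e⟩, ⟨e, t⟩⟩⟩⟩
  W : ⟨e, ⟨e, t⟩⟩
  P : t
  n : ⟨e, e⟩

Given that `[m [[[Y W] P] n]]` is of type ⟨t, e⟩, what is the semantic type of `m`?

⟨⟨e, t⟩, ⟨t, e⟩⟩

[m [[[Y W] P] n]] is required to be ⟨t, e⟩. [[[Y W] P] n] : ⟨e, t⟩ cannot yield ⟨t, e⟩ as functor, so m : ⟨⟨e, t⟩, ⟨t, e⟩⟩.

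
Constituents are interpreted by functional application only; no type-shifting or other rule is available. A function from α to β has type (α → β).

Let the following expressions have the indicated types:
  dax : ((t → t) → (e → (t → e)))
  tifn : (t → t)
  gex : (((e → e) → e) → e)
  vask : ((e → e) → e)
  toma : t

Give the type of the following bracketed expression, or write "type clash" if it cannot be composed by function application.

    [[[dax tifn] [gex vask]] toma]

e

[dax tifn]: ((t → t) → (e → (t → e))) applied to (t → t) yields (e → (t → e)).
[gex vask]: (((e → e) → e) → e) applied to ((e → e) → e) yields e.
[[dax tifn] [gex vask]]: (e → (t → e)) applied to e yields (t → e).
[[[dax tifn] [gex vask]] toma]: (t → e) applied to t yields e.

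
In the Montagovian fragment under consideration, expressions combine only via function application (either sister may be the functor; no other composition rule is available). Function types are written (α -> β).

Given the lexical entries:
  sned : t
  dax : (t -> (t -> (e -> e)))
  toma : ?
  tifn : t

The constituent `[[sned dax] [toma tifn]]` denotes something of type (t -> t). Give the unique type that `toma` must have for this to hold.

[[sned dax] [toma tifn]] is required to be (t -> t). [sned dax] : (t -> (e -> e)) cannot yield (t -> t) as functor, so [toma tifn] : ((t -> (e -> e)) -> (t -> t)).
[toma tifn] is required to be ((t -> (e -> e)) -> (t -> t)). tifn : t cannot yield ((t -> (e -> e)) -> (t -> t)) as functor, so toma : (t -> ((t -> (e -> e)) -> (t -> t))).

(t -> ((t -> (e -> e)) -> (t -> t)))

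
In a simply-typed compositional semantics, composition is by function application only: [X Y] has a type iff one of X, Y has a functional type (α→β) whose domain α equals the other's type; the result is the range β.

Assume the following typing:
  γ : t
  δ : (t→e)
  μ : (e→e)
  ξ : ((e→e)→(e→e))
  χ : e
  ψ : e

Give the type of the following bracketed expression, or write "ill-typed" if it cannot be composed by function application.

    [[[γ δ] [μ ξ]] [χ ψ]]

ill-typed

[γ δ]: functor δ : (t→e), argument γ : t; result e.
[μ ξ]: functor ξ : ((e→e)→(e→e)), argument μ : (e→e); result (e→e).
[[γ δ] [μ ξ]]: functor [μ ξ] : (e→e), argument [γ δ] : e; result e.
[χ ψ]: e with e — neither is a function whose domain matches the other; composition fails here.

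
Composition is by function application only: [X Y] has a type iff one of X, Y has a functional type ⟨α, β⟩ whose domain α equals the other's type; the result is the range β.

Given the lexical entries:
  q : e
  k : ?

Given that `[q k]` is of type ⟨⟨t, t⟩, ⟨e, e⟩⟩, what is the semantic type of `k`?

⟨e, ⟨⟨t, t⟩, ⟨e, e⟩⟩⟩

At [q k] (required: ⟨⟨t, t⟩, ⟨e, e⟩⟩): q is e, which is not a function with range ⟨⟨t, t⟩, ⟨e, e⟩⟩; hence k is the functor — type ⟨e, ⟨⟨t, t⟩, ⟨e, e⟩⟩⟩.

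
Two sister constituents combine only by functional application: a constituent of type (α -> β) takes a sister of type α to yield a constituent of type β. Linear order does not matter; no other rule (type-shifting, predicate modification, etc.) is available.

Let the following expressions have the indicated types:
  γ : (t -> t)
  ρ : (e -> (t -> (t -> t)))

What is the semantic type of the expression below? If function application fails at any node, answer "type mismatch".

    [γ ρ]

type mismatch

[γ ρ]: (t -> t) with (e -> (t -> (t -> t))) — neither is a function whose domain matches the other; composition fails here.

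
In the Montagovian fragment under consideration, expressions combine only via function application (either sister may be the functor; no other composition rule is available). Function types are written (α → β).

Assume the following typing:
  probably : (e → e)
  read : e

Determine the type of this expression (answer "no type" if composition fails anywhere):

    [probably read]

[probably read] — probably of type (e → e) combines with read of type e: type e.

e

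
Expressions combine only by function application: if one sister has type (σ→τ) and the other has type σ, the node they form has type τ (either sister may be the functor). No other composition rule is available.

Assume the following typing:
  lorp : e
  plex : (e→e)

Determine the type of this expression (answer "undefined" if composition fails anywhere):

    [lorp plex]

[lorp plex]: functor plex : (e→e), argument lorp : e; result e.

e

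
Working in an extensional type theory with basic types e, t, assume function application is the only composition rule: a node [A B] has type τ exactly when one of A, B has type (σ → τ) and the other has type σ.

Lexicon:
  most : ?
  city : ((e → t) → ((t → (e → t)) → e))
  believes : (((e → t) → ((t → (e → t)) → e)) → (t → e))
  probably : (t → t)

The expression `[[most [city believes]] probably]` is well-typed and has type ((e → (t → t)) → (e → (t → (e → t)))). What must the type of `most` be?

((t → e) → ((t → t) → ((e → (t → t)) → (e → (t → (e → t))))))

At [[most [city believes]] probably] (required: ((e → (t → t)) → (e → (t → (e → t))))): probably is (t → t), which is not a function with range ((e → (t → t)) → (e → (t → (e → t)))); hence [most [city believes]] is the functor — type ((t → t) → ((e → (t → t)) → (e → (t → (e → t))))).
At [most [city believes]] (required: ((t → t) → ((e → (t → t)) → (e → (t → (e → t)))))): [city believes] is (t → e), which is not a function with range ((t → t) → ((e → (t → t)) → (e → (t → (e → t))))); hence most is the functor — type ((t → e) → ((t → t) → ((e → (t → t)) → (e → (t → (e → t)))))).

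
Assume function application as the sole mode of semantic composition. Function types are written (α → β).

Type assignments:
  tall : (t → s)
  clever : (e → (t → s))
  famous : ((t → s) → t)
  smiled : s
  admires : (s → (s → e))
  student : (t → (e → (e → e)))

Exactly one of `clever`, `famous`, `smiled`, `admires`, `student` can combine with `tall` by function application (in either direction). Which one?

famous

clever : (e → (t → s)) — tall needs t; clever needs e; neither fits.
famous — combines: famous : ((t → s) → t) takes tall : (t → s) as argument, giving t.
smiled : s — tall needs t; smiled needs nothing (atomic); neither fits.
admires : (s → (s → e)) — tall needs t; admires needs s; neither fits.
student : (t → (e → (e → e))) — tall needs t; student needs t; neither fits.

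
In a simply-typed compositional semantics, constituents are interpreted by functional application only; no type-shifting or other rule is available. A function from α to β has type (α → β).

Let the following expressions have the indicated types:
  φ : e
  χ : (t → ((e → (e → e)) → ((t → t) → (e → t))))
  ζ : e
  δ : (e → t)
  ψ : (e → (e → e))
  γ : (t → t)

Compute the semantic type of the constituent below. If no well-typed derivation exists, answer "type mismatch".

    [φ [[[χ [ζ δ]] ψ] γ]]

t

At [ζ δ], δ : (e → t) takes ζ : e, giving t.
At [χ [ζ δ]], χ : (t → ((e → (e → e)) → ((t → t) → (e → t)))) takes [ζ δ] : t, giving ((e → (e → e)) → ((t → t) → (e → t))).
At [[χ [ζ δ]] ψ], [χ [ζ δ]] : ((e → (e → e)) → ((t → t) → (e → t))) takes ψ : (e → (e → e)), giving ((t → t) → (e → t)).
At [[[χ [ζ δ]] ψ] γ], [[χ [ζ δ]] ψ] : ((t → t) → (e → t)) takes γ : (t → t), giving (e → t).
At [φ [[[χ [ζ δ]] ψ] γ]], [[[χ [ζ δ]] ψ] γ] : (e → t) takes φ : e, giving t.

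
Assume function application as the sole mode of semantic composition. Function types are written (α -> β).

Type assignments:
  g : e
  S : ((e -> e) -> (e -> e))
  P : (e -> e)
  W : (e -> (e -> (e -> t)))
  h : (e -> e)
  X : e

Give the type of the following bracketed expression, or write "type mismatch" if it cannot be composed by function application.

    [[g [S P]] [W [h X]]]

[S P]: S is ((e -> e) -> (e -> e)), P is (e -> e); result (e -> e).
[g [S P]]: [S P] is (e -> e), g is e; result e.
[h X]: h is (e -> e), X is e; result e.
[W [h X]]: W is (e -> (e -> (e -> t))), [h X] is e; result (e -> (e -> t)).
[[g [S P]] [W [h X]]]: [W [h X]] is (e -> (e -> t)), [g [S P]] is e; result (e -> t).

(e -> t)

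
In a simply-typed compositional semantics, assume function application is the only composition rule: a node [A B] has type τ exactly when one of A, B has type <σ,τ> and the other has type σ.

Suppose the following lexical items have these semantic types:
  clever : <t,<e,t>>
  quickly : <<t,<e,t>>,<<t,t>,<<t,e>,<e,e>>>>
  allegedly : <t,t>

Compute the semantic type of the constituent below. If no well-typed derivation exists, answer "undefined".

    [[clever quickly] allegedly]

<<t,e>,<e,e>>

At [clever quickly], quickly : <<t,<e,t>>,<<t,t>,<<t,e>,<e,e>>>> takes clever : <t,<e,t>>, giving <<t,t>,<<t,e>,<e,e>>>.
At [[clever quickly] allegedly], [clever quickly] : <<t,t>,<<t,e>,<e,e>>> takes allegedly : <t,t>, giving <<t,e>,<e,e>>.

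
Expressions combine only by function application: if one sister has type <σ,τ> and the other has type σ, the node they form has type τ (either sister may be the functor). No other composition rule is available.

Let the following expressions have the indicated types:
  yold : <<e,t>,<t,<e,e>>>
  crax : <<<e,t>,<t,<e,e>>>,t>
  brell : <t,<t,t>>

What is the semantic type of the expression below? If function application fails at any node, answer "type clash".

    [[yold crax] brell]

[yold crax]: functor crax : <<<e,t>,<t,<e,e>>>,t>, argument yold : <<e,t>,<t,<e,e>>>; result t.
[[yold crax] brell]: functor brell : <t,<t,t>>, argument [yold crax] : t; result <t,t>.

<t,t>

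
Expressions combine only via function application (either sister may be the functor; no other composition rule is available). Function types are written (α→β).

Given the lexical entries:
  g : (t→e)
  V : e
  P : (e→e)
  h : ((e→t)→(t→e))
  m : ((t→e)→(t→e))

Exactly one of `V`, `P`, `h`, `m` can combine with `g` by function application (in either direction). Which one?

V : e — neither side's domain matches the other.
P : (e→e) — neither side's domain matches the other.
h : ((e→t)→(t→e)) — neither side's domain matches the other.
m — combines: m : ((t→e)→(t→e)) takes g : (t→e) as argument, giving (t→e).

m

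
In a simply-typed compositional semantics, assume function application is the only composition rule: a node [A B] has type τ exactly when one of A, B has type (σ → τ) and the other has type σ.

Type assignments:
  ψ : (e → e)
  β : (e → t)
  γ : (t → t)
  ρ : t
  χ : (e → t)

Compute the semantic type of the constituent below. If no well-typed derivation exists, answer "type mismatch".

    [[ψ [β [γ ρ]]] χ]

[γ ρ]: (t → t) applied to t yields t.
At [β [γ ρ]]: neither (e → t) nor t can take the other as argument; the node is ill-typed.

type mismatch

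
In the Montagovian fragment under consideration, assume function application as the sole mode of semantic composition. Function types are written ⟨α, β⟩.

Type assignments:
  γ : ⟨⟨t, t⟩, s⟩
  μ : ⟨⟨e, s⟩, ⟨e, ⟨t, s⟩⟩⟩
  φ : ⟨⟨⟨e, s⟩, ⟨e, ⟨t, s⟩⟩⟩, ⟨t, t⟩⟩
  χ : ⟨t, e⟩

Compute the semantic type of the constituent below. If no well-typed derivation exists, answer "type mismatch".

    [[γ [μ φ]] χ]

[μ φ]: φ is ⟨⟨⟨e, s⟩, ⟨e, ⟨t, s⟩⟩⟩, ⟨t, t⟩⟩, μ is ⟨⟨e, s⟩, ⟨e, ⟨t, s⟩⟩⟩; result ⟨t, t⟩.
[γ [μ φ]]: γ is ⟨⟨t, t⟩, s⟩, [μ φ] is ⟨t, t⟩; result s.
[[γ [μ φ]] χ]: s and ⟨t, e⟩ cannot combine by function application — type clash.

type mismatch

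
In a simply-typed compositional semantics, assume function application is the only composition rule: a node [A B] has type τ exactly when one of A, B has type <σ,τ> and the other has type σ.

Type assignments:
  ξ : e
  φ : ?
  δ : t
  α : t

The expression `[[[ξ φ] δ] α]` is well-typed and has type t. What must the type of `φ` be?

<e,<t,<t,t>>>

At [[[ξ φ] δ] α] (required: t): α is t, which is not a function with range t; hence [[ξ φ] δ] is the functor — type <t,t>.
At [[ξ φ] δ] (required: <t,t>): δ is t, which is not a function with range <t,t>; hence [ξ φ] is the functor — type <t,<t,t>>.
At [ξ φ] (required: <t,<t,t>>): ξ is e, which is not a function with range <t,<t,t>>; hence φ is the functor — type <e,<t,<t,t>>>.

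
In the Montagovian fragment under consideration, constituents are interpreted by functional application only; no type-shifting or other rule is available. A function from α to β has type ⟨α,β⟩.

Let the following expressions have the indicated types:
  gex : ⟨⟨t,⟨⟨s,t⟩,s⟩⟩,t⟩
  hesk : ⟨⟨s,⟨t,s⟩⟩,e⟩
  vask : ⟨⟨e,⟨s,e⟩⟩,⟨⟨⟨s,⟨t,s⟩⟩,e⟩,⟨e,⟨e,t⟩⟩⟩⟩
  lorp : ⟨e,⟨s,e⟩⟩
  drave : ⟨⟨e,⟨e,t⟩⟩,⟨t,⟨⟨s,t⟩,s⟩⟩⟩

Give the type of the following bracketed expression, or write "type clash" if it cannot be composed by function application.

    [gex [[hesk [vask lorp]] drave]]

[vask lorp]: functor vask : ⟨⟨e,⟨s,e⟩⟩,⟨⟨⟨s,⟨t,s⟩⟩,e⟩,⟨e,⟨e,t⟩⟩⟩⟩, argument lorp : ⟨e,⟨s,e⟩⟩; result ⟨⟨⟨s,⟨t,s⟩⟩,e⟩,⟨e,⟨e,t⟩⟩⟩.
[hesk [vask lorp]]: functor [vask lorp] : ⟨⟨⟨s,⟨t,s⟩⟩,e⟩,⟨e,⟨e,t⟩⟩⟩, argument hesk : ⟨⟨s,⟨t,s⟩⟩,e⟩; result ⟨e,⟨e,t⟩⟩.
[[hesk [vask lorp]] drave]: functor drave : ⟨⟨e,⟨e,t⟩⟩,⟨t,⟨⟨s,t⟩,s⟩⟩⟩, argument [hesk [vask lorp]] : ⟨e,⟨e,t⟩⟩; result ⟨t,⟨⟨s,t⟩,s⟩⟩.
[gex [[hesk [vask lorp]] drave]]: functor gex : ⟨⟨t,⟨⟨s,t⟩,s⟩⟩,t⟩, argument [[hesk [vask lorp]] drave] : ⟨t,⟨⟨s,t⟩,s⟩⟩; result t.

t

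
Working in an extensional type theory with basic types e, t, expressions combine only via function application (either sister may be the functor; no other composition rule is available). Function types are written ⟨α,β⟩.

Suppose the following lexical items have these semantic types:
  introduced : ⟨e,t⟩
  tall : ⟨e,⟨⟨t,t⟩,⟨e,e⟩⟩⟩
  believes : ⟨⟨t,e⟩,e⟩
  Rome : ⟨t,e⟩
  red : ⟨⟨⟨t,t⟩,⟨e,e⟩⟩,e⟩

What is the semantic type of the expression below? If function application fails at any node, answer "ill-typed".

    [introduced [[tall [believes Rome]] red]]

[believes Rome]: functor believes : ⟨⟨t,e⟩,e⟩, argument Rome : ⟨t,e⟩; result e.
[tall [believes Rome]]: functor tall : ⟨e,⟨⟨t,t⟩,⟨e,e⟩⟩⟩, argument [believes Rome] : e; result ⟨⟨t,t⟩,⟨e,e⟩⟩.
[[tall [believes Rome]] red]: functor red : ⟨⟨⟨t,t⟩,⟨e,e⟩⟩,e⟩, argument [tall [believes Rome]] : ⟨⟨t,t⟩,⟨e,e⟩⟩; result e.
[introduced [[tall [believes Rome]] red]]: functor introduced : ⟨e,t⟩, argument [[tall [believes Rome]] red] : e; result t.

t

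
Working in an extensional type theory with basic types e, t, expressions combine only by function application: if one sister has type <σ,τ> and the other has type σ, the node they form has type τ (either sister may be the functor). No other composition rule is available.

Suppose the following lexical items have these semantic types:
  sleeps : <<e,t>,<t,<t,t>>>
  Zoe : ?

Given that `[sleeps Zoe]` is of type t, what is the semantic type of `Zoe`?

<<<e,t>,<t,<t,t>>>,t>

[sleeps Zoe] is required to be t. sleeps : <<e,t>,<t,<t,t>>> cannot yield t as functor, so Zoe : <<<e,t>,<t,<t,t>>>,t>.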